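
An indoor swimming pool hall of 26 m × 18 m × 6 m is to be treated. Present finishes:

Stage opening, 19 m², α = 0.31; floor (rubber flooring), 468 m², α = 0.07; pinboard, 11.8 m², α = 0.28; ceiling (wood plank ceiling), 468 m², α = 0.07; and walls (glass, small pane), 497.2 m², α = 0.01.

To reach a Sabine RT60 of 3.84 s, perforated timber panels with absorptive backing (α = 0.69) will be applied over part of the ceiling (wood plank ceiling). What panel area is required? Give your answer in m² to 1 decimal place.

61.4

Summing Sᵢαᵢ: 5.890 + 32.760 + 3.304 + 32.760 + 4.972 → A₁ = 79.686 sabins.
V = 2808 m³. Target absorption A₂ = 0.161 × 2808 / 3.84 = 117.731 sabins.
Absorption to add: 117.731 − 79.686 = 38.045 sabins.
Net gain per m²: Δα = 0.69 − 0.07 = 0.62.
Panel area = 38.045 / 0.62 = 61.4 m².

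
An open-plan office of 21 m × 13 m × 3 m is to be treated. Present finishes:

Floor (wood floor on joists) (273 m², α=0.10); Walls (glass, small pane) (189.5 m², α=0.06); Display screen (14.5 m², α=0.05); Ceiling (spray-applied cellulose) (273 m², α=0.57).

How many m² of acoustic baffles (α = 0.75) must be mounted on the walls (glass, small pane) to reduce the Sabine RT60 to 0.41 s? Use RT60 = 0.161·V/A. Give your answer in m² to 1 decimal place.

Summing Sᵢαᵢ: 27.300 + 11.370 + 0.725 + 155.610 → A₁ = 195.005 sabins.
Required A₂ = 0.161·819/0.41 = 321.607 sabins.
ΔA needed = 321.607 − 195.005 = 126.602 sabins.
Each m² of panel replacing the walls (glass, small pane) adds (0.75 − 0.06) = 0.69 sabins.
Area = ΔA/Δα = 126.602/0.69 = 183.5 m².

183.5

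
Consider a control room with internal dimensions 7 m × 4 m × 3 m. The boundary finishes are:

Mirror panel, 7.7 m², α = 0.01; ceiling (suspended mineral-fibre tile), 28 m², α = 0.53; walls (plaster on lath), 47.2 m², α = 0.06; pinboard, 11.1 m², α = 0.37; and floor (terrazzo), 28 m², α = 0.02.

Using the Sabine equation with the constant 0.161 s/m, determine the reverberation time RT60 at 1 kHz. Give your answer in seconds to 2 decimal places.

0.60 s

Total absorption A = 7.7·0.01 + 28·0.53 + 47.2·0.06 + 11.1·0.37 + 28·0.02
  = 0.077 + 14.840 + 2.832 + 4.107 + 0.560 = 22.416 m² sabins.
Volume V = 7 × 4 × 3 = 84 m³.
Sabine: RT60 = 0.161 × 84 / 22.416 = 0.60 s.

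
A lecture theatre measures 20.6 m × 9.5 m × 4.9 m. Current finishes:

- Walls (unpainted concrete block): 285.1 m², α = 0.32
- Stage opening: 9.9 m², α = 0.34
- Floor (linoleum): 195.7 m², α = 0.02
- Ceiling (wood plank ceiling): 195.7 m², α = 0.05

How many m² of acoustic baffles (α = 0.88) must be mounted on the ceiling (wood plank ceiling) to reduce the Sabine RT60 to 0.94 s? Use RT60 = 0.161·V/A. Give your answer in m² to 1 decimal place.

67.4

A₁ = Σ Sᵢαᵢ = 285.1*0.32 + 9.9*0.34 + 195.7*0.02 + 195.7*0.05 = 108.297 sabins.
Required A₂ = 0.161·958.93/0.94 = 164.242 sabins.
Absorption to add: 164.242 − 108.297 = 55.945 sabins.
Each m² of panel replacing the ceiling (wood plank ceiling) adds (0.88 − 0.05) = 0.83 sabins.
Panel area = 55.945 / 0.83 = 67.4 m².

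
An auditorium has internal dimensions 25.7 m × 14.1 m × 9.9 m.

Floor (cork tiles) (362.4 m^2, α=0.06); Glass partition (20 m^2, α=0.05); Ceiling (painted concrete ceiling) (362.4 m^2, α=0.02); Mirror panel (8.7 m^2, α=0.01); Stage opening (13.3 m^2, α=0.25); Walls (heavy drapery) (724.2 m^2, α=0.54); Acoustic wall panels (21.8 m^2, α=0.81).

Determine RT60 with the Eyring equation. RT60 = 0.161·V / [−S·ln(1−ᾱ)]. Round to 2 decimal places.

1.10 sec

Total surface area S = 362.4 + 20 + 362.4 + 8.7 + 13.3 + 724.2 + 21.8 = 1512.8 m^2.
Absorption A = 362.4×0.06 + 20×0.05 + 362.4×0.02 + 8.7×0.01 + 13.3×0.25 + 724.2×0.54 + 21.8×0.81 = 442.130 sabins.
Mean coefficient ᾱ = A/S = 0.2923.
Eyring denominator: −S ln(1−ᾱ) = 523.028.
V = 25.7 × 14.1 × 9.9 = 3587.463 m³.
RT60 = 0.161 × 3587.463 / 523.028 = 1.10 s.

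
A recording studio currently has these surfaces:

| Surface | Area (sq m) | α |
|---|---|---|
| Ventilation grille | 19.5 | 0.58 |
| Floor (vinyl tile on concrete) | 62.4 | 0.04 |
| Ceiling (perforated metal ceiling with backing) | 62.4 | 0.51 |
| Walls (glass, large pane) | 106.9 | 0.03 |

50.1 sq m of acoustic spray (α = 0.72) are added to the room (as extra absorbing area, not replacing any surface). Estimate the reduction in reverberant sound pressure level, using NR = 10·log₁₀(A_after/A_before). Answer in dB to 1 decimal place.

Equivalent absorption area: A_before = 19.5·0.58 + 62.4·0.04 + 62.4·0.51 + 106.9·0.03 = 48.837 sq m.
Treatment contributes 50.1·0.72 = 36.072 sabins.
A_after = 48.837 + 36.072 = 84.909 sabins.
Reduction = 10 log₁₀(A_after/A_before) = 10 log₁₀(1.7386) = 2.4 dB.

2.4 dB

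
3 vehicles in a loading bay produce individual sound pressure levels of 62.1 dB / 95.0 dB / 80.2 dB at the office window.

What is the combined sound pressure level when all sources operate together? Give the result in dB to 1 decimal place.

Σ 10^(Lᵢ/10) = 3.269e+09.
Back to dB: 10·log₁₀ Σ = 95.1 dB.

95.1 dB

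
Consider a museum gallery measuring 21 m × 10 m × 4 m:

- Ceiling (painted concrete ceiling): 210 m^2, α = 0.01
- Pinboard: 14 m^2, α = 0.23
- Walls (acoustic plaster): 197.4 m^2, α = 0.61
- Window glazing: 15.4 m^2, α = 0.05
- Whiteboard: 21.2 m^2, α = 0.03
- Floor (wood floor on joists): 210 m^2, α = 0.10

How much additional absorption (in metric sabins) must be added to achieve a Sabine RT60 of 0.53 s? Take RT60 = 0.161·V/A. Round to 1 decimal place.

107.0 sabins

Equivalent absorption area: A₁ = 210×0.01 + 14×0.23 + 197.4×0.61 + 15.4×0.05 + 21.2×0.03 + 210×0.10 = 148.140 m^2.
V = 840 m³. Required absorption A₂ = 0.161 × 840 / 0.53 = 255.170 sabins.
Additional absorption ΔA = 255.170 − 148.140 = 107.0 sabins.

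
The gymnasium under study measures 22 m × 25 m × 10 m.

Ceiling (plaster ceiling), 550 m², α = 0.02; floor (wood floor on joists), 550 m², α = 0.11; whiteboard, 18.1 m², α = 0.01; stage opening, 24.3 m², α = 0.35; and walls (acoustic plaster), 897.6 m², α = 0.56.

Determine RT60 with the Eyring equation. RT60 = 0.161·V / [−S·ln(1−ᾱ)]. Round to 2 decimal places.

1.29 sec

S = Σ Sᵢ = 2040.0 m².
Absorption A = 550×0.02 + 550×0.11 + 18.1×0.01 + 24.3×0.35 + 897.6×0.56 = 582.842 sabins.
ᾱ = 582.842 / 2040.0 = 0.2857.
Eyring denominator: −S ln(1−ᾱ) = 686.363.
V = 22 × 25 × 10 = 5500 m³.
RT60 = 0.161 × 5500 / 686.363 = 1.29 s.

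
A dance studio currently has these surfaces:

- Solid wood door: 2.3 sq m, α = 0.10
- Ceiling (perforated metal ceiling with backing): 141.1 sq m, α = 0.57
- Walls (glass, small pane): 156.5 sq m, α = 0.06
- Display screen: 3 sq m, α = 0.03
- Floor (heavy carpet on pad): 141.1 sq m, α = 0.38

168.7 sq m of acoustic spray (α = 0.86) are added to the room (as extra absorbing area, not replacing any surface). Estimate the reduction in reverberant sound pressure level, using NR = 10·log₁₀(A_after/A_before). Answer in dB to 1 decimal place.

Equivalent absorption area: A_before = 2.3*0.10 + 141.1*0.57 + 156.5*0.06 + 3*0.03 + 141.1*0.38 = 143.755 sq m.
Added absorption = 168.7 × 0.86 = 145.082 sabins.
New total A_after = 288.837 sabins.
Reduction = 10 log₁₀(A_after/A_before) = 10 log₁₀(2.0092) = 3.0 dB.

3.0 dB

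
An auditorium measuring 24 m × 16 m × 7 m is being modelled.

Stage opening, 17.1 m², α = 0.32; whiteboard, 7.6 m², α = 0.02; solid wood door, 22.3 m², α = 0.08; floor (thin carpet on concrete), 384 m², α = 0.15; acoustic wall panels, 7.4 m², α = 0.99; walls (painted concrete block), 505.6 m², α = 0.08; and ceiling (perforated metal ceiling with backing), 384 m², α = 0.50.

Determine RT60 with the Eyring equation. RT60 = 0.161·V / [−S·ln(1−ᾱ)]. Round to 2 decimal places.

S = Σ Sᵢ = 1328.0 m².
Σ(Sᵢαᵢ) = 17.1×0.32 + 7.6×0.02 + 22.3×0.08 + 384×0.15 + 7.4×0.99 + 505.6×0.08 + 384×0.50 = 304.782.
ᾱ = 304.782 / 1328.0 = 0.2295.
−S·ln(1−ᾱ) = −1328.0 × ln(1 − 0.2295) = 346.230.
V = 24 × 16 × 7 = 2688 m³.
RT60 = 0.161 × 2688 / 346.230 = 1.25 s.

1.25 s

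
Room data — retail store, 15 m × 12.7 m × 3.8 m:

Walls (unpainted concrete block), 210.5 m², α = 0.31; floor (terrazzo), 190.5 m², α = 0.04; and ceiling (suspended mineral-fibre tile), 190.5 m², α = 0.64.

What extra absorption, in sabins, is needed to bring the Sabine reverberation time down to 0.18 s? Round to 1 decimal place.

A₁ = Σ Sᵢαᵢ = 210.5×0.31 + 190.5×0.04 + 190.5×0.64 = 194.795 sabins.
V = 723.9 m³. Required absorption A₂ = 0.161 × 723.9 / 0.18 = 647.488 sabins.
ΔA = A₂ − A₁ = 647.488 − 194.795 = 452.7 sabins.

452.7 sabins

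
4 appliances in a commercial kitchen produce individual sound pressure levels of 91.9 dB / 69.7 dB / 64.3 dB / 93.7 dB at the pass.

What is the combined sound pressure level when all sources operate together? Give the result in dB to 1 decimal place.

95.9 dB

Converting to relative power and adding: 10^(91.9/10) + 10^(69.7/10) + 10^(64.3/10) + 10^(93.7/10) = 3.905e+09.
Back to dB: 10·log₁₀ Σ = 95.9 dB.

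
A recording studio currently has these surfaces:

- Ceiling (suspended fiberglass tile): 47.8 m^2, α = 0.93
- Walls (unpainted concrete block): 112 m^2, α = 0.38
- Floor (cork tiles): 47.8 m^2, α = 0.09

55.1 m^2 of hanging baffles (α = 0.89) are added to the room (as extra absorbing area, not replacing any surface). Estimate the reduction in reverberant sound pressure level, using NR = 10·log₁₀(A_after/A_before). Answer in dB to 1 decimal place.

1.9 dB

A_before = Σ Sᵢαᵢ = 47.8·0.93 + 112·0.38 + 47.8·0.09 = 91.316 sabins.
Added absorption = 55.1 × 0.89 = 49.039 sabins.
A_after = 91.316 + 49.039 = 140.355 sabins.
NR = 10·log₁₀(140.355/91.316) = 1.9 dB.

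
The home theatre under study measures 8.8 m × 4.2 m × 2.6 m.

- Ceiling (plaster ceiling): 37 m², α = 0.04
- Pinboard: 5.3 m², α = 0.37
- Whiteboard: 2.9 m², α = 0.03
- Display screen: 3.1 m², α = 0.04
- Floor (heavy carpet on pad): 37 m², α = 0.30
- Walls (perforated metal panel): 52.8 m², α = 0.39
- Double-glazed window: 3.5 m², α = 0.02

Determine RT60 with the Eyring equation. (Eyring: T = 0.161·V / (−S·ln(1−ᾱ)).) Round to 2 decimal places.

0.38 seconds

Total surface area S = 37 + 5.3 + 2.9 + 3.1 + 37 + 52.8 + 3.5 = 141.6 m².
Σ(Sᵢαᵢ) = 37×0.04 + 5.3×0.37 + 2.9×0.03 + 3.1×0.04 + 37×0.30 + 52.8×0.39 + 3.5×0.02 = 35.414.
Mean coefficient ᾱ = A/S = 0.2501.
−S·ln(1−ᾱ) = −141.6 × ln(1 − 0.2501) = 40.755.
V = 8.8 × 4.2 × 2.6 = 96.096 m³.
T = 0.161·V/[−S·ln(1−ᾱ)] = 0.161·96.096/40.755 = 0.38 s.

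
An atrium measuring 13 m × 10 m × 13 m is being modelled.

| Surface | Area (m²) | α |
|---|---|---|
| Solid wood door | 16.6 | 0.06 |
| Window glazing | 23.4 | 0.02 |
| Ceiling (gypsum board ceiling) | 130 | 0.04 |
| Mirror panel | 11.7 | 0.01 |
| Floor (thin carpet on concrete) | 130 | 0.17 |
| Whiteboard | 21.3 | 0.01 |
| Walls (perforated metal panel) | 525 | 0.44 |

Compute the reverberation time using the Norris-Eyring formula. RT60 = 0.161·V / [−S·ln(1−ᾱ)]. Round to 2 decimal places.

0.88 seconds

Total surface area S = 16.6 + 23.4 + 130 + 11.7 + 130 + 21.3 + 525 = 858.0 m².
Σ(Sᵢαᵢ) = 16.6·0.06 + 23.4·0.02 + 130·0.04 + 11.7·0.01 + 130·0.17 + 21.3·0.01 + 525·0.44 = 260.094.
Mean coefficient ᾱ = A/S = 0.3031.
Eyring denominator: −S ln(1−ᾱ) = 309.835.
V = 13 × 10 × 13 = 1690 m³.
RT60 = 0.161 × 1690 / 309.835 = 0.88 s.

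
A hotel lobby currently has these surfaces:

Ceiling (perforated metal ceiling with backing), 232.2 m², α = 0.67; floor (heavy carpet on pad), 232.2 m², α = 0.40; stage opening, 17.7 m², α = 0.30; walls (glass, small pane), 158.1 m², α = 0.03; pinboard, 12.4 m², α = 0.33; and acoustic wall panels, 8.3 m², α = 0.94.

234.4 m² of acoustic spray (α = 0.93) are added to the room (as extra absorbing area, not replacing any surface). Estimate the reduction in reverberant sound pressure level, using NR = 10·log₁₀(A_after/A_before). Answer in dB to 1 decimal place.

Equivalent absorption area: A_before = 232.2×0.67 + 232.2×0.40 + 17.7×0.30 + 158.1×0.03 + 12.4×0.33 + 8.3×0.94 = 270.401 m².
Treatment contributes 234.4·0.93 = 217.992 sabins.
New total A_after = 488.393 sabins.
NR = 10·log₁₀(488.393/270.401) = 2.6 dB.

2.6 dB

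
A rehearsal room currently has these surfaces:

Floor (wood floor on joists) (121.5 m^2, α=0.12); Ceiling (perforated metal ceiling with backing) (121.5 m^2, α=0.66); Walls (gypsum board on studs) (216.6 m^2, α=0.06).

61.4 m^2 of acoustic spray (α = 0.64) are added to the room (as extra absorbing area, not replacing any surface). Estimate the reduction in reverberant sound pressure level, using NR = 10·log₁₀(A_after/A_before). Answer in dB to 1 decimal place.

1.4 dB

A_before = Σ Sᵢαᵢ = 121.5·0.12 + 121.5·0.66 + 216.6·0.06 = 107.766 sabins.
Treatment contributes 61.4·0.64 = 39.296 sabins.
New total A_after = 147.062 sabins.
NR = 10·log₁₀(147.062/107.766) = 1.4 dB.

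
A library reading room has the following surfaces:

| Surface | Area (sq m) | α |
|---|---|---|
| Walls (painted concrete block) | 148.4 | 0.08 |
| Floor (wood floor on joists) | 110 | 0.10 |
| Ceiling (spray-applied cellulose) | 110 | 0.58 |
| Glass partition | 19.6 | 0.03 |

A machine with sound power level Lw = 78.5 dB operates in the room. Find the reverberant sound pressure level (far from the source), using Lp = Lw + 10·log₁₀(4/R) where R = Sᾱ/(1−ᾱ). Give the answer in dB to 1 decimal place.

64.0 dB

A = 87.260 sabins; S = 388.0 sq m.
ᾱ = 87.260/388.0 = 0.2249; R = Sᾱ/(1−ᾱ) = 87.260/(1−0.2249) = 112.579 sq m.
Lp = 78.5 + 10·log₁₀(4/112.579) = 78.5 + (-14.49) = 64.0 dB.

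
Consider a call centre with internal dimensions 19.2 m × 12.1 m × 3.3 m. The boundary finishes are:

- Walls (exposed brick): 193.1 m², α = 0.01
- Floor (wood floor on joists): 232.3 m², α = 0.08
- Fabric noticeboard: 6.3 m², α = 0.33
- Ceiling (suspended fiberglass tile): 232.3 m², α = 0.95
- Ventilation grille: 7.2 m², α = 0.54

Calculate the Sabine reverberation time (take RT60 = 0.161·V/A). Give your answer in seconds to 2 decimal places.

0.50 seconds

Equivalent absorption area: A = 193.1×0.01 + 232.3×0.08 + 6.3×0.33 + 232.3×0.95 + 7.2×0.54 = 247.167 m².
Room volume: 766.656 m³.
RT60 = 0.161 · V / A = 0.161 × 766.656 / 247.167 = 0.50 s.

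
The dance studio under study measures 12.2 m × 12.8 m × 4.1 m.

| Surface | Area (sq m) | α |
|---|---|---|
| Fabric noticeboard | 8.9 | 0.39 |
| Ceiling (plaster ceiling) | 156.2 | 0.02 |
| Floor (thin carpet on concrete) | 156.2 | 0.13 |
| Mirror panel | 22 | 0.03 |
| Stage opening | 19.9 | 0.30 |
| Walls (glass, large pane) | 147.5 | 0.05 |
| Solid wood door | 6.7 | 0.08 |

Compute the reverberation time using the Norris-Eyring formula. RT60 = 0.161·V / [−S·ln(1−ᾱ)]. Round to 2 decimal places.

S = Σ Sᵢ = 517.4 sq m.
Σ(Sᵢαᵢ) = 8.9×0.39 + 156.2×0.02 + 156.2×0.13 + 22×0.03 + 19.9×0.30 + 147.5×0.05 + 6.7×0.08 = 41.442.
Mean coefficient ᾱ = A/S = 0.0801.
−S·ln(1−ᾱ) = −517.4 × ln(1 − 0.0801) = 43.198.
V = 12.2 × 12.8 × 4.1 = 640.256 m³.
RT60 = 0.161 × 640.256 / 43.198 = 2.39 s.

2.39 sec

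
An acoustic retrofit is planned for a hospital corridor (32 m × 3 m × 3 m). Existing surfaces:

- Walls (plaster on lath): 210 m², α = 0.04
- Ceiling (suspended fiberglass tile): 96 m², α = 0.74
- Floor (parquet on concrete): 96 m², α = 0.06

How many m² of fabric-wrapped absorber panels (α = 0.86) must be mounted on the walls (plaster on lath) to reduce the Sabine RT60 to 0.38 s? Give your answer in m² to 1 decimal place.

44.9

Total absorption A₁ = 210·0.04 + 96·0.74 + 96·0.06
  = 8.400 + 71.040 + 5.760 = 85.200 m² sabins.
V = 288 m³. Target absorption A₂ = 0.161 × 288 / 0.38 = 122.021 sabins.
Absorption to add: 122.021 − 85.200 = 36.821 sabins.
Each m² of panel replacing the walls (plaster on lath) adds (0.86 − 0.04) = 0.82 sabins.
Area = ΔA/Δα = 36.821/0.82 = 44.9 m².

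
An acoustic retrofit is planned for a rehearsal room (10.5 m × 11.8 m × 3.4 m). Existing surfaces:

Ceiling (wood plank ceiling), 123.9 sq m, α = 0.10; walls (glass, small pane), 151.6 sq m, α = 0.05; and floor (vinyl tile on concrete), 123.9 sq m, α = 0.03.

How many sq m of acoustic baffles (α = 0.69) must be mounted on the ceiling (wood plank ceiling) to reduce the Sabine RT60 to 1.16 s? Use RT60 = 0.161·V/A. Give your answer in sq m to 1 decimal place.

59.0

A₁ = Σ Sᵢαᵢ = 123.9·0.10 + 151.6·0.05 + 123.9·0.03 = 23.687 sabins.
V = 421.26 m³. Target absorption A₂ = 0.161 × 421.26 / 1.16 = 58.468 sabins.
Absorption to add: 58.468 − 23.687 = 34.781 sabins.
Each sq m of panel replacing the ceiling (wood plank ceiling) adds (0.69 − 0.10) = 0.59 sabins.
Panel area = 34.781 / 0.59 = 59.0 sq m.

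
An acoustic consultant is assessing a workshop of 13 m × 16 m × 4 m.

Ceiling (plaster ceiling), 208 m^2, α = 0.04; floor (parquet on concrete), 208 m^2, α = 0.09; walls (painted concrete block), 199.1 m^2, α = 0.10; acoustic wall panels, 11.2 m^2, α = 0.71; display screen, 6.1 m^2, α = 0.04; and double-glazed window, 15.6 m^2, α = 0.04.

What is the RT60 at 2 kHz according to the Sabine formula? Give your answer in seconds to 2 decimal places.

Summing Sᵢαᵢ: 8.320 + 18.720 + 19.910 + 7.952 + 0.244 + 0.624 → A = 55.770 sabins.
V = 13·16·4 = 832 m³.
Sabine: RT60 = 0.161 × 832 / 55.770 = 2.40 s.

2.40 seconds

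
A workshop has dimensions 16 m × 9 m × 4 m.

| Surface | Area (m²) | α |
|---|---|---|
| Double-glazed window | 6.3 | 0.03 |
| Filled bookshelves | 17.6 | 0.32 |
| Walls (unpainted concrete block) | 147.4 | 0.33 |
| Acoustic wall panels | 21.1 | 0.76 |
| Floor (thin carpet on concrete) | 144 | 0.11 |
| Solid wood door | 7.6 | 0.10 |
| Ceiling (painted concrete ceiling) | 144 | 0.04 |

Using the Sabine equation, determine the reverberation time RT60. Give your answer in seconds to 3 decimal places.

0.999 sec

Equivalent absorption area: A = 6.3·0.03 + 17.6·0.32 + 147.4·0.33 + 21.1·0.76 + 144·0.11 + 7.6·0.10 + 144·0.04 = 92.859 m².
Room volume: 576 m³.
RT60 = 0.161 · V / A = 0.161 × 576 / 92.859 = 0.999 s.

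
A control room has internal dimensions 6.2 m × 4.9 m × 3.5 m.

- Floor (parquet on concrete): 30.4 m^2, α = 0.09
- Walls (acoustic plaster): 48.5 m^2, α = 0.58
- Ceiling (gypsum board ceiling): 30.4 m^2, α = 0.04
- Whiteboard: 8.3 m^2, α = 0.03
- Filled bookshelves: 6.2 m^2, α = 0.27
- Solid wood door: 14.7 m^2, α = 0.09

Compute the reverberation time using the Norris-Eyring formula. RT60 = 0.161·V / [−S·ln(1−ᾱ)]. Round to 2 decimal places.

S = Σ Sᵢ = 138.5 m^2.
Σ(Sᵢαᵢ) = 30.4×0.09 + 48.5×0.58 + 30.4×0.04 + 8.3×0.03 + 6.2×0.27 + 14.7×0.09 = 35.328.
ᾱ = 35.328 / 138.5 = 0.2551.
Eyring denominator: −S ln(1−ᾱ) = 40.789.
V = 6.2 × 4.9 × 3.5 = 106.33 m³.
RT60 = 0.161 × 106.33 / 40.789 = 0.42 s.

0.42 s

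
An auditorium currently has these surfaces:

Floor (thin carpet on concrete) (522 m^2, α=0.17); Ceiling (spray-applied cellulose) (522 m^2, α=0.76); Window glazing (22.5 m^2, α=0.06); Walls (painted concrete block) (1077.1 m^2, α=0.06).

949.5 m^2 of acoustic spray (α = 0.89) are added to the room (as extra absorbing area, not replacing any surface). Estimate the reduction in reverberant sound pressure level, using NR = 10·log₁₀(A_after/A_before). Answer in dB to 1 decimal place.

A_before = Σ Sᵢαᵢ = 522·0.17 + 522·0.76 + 22.5·0.06 + 1077.1·0.06 = 551.436 sabins.
Treatment contributes 949.5·0.89 = 845.055 sabins.
A_after = 551.436 + 845.055 = 1396.491 sabins.
Reduction = 10 log₁₀(A_after/A_before) = 10 log₁₀(2.5325) = 4.0 dB.

4.0 dB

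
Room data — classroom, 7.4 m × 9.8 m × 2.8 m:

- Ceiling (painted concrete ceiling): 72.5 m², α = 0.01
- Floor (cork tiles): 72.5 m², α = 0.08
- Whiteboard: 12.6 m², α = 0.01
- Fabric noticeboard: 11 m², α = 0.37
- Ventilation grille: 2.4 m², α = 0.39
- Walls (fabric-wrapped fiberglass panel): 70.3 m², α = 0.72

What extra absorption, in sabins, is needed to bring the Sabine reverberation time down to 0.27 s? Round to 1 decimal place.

58.8 sabins

Equivalent absorption area: A₁ = 72.5×0.01 + 72.5×0.08 + 12.6×0.01 + 11×0.37 + 2.4×0.39 + 70.3×0.72 = 62.273 m².
Target A₂ = 0.161·203.056/0.27 = 121.082 sabins (V = 203.056 m³).
Additional absorption ΔA = 121.082 − 62.273 = 58.8 sabins.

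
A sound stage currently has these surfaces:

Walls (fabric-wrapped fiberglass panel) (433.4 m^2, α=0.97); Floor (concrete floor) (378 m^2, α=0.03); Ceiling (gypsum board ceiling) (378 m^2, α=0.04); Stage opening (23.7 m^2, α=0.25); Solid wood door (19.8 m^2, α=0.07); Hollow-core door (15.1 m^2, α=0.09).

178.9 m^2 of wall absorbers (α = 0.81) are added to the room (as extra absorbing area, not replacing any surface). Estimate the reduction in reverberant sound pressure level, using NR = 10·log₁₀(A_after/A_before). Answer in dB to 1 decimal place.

1.2 dB

A_before = Σ Sᵢαᵢ = 433.4·0.97 + 378·0.03 + 378·0.04 + 23.7·0.25 + 19.8·0.07 + 15.1·0.09 = 455.528 sabins.
Treatment contributes 178.9·0.81 = 144.909 sabins.
New total A_after = 600.437 sabins.
NR = 10·log₁₀(600.437/455.528) = 1.2 dB.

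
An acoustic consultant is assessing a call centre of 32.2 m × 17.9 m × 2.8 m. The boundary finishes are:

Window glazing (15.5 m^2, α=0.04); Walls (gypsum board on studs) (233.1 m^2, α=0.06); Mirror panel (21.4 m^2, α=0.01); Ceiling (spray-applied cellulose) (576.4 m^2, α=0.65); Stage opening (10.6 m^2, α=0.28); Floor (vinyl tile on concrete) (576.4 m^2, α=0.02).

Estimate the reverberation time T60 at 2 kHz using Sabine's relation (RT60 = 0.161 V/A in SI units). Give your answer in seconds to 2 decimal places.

Equivalent absorption area: A = 15.5·0.04 + 233.1·0.06 + 21.4·0.01 + 576.4·0.65 + 10.6·0.28 + 576.4·0.02 = 403.976 m^2.
Room volume: 1613.864 m³.
Sabine: RT60 = 0.161 × 1613.864 / 403.976 = 0.64 s.

0.64 s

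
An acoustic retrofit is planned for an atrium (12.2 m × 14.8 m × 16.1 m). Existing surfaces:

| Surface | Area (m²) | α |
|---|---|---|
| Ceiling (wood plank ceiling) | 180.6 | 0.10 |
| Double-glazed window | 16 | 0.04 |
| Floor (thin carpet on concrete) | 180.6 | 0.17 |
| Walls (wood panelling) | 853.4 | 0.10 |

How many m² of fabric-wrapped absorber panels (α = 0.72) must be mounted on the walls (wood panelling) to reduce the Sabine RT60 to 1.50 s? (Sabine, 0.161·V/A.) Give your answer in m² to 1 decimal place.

Summing Sᵢαᵢ: 18.060 + 0.640 + 30.702 + 85.340 → A₁ = 134.742 sabins.
V = 2907.016 m³. Target absorption A₂ = 0.161 × 2907.016 / 1.50 = 312.020 sabins.
ΔA needed = 312.020 − 134.742 = 177.278 sabins.
Net gain per m²: Δα = 0.72 − 0.10 = 0.62.
Area = ΔA/Δα = 177.278/0.62 = 285.9 m².

285.9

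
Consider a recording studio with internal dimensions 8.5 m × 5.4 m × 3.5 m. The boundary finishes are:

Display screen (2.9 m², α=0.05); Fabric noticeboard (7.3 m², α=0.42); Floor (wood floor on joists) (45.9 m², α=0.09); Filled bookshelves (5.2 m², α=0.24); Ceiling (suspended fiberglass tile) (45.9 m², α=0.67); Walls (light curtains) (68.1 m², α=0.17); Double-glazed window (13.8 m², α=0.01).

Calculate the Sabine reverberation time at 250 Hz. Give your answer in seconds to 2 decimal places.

Total absorption A = 2.9*0.05 + 7.3*0.42 + 45.9*0.09 + 5.2*0.24 + 45.9*0.67 + 68.1*0.17 + 13.8*0.01
  = 0.145 + 3.066 + 4.131 + 1.248 + 30.753 + 11.577 + 0.138 = 51.058 m² sabins.
V = 8.5·5.4·3.5 = 160.65 m³.
T = 0.161 V/A = 0.161·160.65/51.058 = 0.51 s.

0.51 seconds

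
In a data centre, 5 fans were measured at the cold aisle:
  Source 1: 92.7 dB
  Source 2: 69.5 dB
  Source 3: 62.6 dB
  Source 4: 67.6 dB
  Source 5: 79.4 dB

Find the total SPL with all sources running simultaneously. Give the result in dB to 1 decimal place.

Sum in the linear (power) domain: Σ 10^(Lᵢ/10) = 10^(92.7/10) + 10^(69.5/10) + 10^(62.6/10) + 10^(67.6/10) + 10^(79.4/10) = 1.966e+09.
L_total = 10·log₁₀(1.966e+09) = 92.9 dB.

92.9 dB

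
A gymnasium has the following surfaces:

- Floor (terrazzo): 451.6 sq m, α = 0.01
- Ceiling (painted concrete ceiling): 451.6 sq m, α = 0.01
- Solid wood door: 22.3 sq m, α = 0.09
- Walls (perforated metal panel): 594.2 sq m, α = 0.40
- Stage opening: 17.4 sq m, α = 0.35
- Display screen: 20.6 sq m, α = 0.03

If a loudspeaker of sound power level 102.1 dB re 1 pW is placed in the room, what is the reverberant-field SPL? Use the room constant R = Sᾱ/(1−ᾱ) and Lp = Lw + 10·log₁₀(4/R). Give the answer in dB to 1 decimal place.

Σ(Sᵢαᵢ) = 451.6·0.01 + 451.6·0.01 + 22.3·0.09 + 594.2·0.40 + 17.4·0.35 + 20.6·0.03 = 255.427; total area S = 1557.7 sq m.
ᾱ = 0.1640, so room constant R = A/(1−ᾱ) = 305.535 sq m.
Lp = 102.1 + 10·log₁₀(4/305.535) = 102.1 + (-18.83) = 83.3 dB.

83.3 dB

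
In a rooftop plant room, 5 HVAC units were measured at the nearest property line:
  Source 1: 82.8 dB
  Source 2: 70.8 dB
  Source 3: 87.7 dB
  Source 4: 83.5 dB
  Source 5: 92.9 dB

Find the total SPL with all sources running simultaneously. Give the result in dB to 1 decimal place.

94.7 dB

Sum in the linear (power) domain: Σ 10^(Lᵢ/10) = 10^(82.8/10) + 10^(70.8/10) + 10^(87.7/10) + 10^(83.5/10) + 10^(92.9/10) = 2.965e+09.
Combined level = 10 log₁₀(2.965e+09) = 94.7 dB.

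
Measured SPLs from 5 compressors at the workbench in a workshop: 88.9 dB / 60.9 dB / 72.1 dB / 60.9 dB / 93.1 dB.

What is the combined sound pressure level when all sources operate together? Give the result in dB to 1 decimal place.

Sum in the linear (power) domain: Σ 10^(Lᵢ/10) = 10^(88.9/10) + 10^(60.9/10) + 10^(72.1/10) + 10^(60.9/10) + 10^(93.1/10) = 2.837e+09.
Combined level = 10 log₁₀(2.837e+09) = 94.5 dB.

94.5 dB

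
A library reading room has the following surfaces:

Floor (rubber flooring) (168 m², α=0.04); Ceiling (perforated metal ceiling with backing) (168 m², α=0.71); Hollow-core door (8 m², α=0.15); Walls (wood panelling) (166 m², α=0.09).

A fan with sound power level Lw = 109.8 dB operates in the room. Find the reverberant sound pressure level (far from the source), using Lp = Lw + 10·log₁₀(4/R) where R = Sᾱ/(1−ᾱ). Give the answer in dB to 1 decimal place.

92.9 dB

A = 142.140 sabins; S = 510.0 m².
ᾱ = 142.140/510.0 = 0.2787; R = Sᾱ/(1−ᾱ) = 142.140/(1−0.2787) = 197.061 m².
Lp = Lw + 10 log₁₀(4/R) = 109.8 -16.93 = 92.9 dB.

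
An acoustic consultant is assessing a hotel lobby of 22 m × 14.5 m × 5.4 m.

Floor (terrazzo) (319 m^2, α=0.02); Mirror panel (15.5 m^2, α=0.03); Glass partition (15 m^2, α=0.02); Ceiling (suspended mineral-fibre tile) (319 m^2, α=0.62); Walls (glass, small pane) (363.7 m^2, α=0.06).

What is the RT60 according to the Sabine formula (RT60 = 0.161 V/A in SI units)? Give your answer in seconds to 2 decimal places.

1.22 s

Summing Sᵢαᵢ: 6.380 + 0.465 + 0.300 + 197.780 + 21.822 → A = 226.747 sabins.
Room volume: 1722.6 m³.
RT60 = 0.161 · V / A = 0.161 × 1722.6 / 226.747 = 1.22 s.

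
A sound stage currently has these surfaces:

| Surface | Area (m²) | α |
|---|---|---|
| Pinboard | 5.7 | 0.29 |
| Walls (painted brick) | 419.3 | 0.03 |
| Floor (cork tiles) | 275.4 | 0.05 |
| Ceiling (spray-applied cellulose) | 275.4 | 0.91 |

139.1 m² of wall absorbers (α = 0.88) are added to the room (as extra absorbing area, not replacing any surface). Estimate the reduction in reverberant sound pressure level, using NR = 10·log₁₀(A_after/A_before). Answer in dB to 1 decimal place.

1.6 dB

A_before = Σ Sᵢαᵢ = 5.7·0.29 + 419.3·0.03 + 275.4·0.05 + 275.4·0.91 = 278.616 sabins.
Added absorption = 139.1 × 0.88 = 122.408 sabins.
A_after = 278.616 + 122.408 = 401.024 sabins.
NR = 10·log₁₀(401.024/278.616) = 1.6 dB.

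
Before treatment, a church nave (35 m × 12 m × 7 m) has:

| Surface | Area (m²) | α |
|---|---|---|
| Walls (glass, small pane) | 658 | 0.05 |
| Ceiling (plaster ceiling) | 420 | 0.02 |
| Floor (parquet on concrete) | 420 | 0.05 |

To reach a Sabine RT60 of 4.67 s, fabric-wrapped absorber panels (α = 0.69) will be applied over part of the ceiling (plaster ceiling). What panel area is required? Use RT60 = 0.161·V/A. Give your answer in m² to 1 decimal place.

58.3

Equivalent absorption area: A₁ = 658×0.05 + 420×0.02 + 420×0.05 = 62.300 m².
Required A₂ = 0.161·2940/4.67 = 101.358 sabins.
ΔA needed = 101.358 − 62.300 = 39.058 sabins.
Each m² of panel replacing the ceiling (plaster ceiling) adds (0.69 − 0.02) = 0.67 sabins.
Area = ΔA/Δα = 39.058/0.67 = 58.3 m².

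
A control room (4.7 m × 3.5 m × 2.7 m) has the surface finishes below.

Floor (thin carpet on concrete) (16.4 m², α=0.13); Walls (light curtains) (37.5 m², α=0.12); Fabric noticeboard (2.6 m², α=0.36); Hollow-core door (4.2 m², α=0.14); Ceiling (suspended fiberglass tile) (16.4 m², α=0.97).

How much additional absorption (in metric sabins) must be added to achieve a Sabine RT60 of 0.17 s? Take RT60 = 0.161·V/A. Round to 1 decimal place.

18.0 sabins

Equivalent absorption area: A₁ = 16.4×0.13 + 37.5×0.12 + 2.6×0.36 + 4.2×0.14 + 16.4×0.97 = 24.064 m².
For T = 0.17 s, need A₂ = 0.161·V/T = 0.161·44.415/0.17 = 42.064 sabins.
ΔA = A₂ − A₁ = 42.064 − 24.064 = 18.0 sabins.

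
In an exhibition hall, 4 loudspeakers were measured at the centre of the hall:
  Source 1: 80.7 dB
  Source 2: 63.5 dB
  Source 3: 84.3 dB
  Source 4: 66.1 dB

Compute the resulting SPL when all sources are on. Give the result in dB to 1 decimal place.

85.9 dB

Σ 10^(Lᵢ/10) = 3.93e+08.
Back to dB: 10·log₁₀ Σ = 85.9 dB.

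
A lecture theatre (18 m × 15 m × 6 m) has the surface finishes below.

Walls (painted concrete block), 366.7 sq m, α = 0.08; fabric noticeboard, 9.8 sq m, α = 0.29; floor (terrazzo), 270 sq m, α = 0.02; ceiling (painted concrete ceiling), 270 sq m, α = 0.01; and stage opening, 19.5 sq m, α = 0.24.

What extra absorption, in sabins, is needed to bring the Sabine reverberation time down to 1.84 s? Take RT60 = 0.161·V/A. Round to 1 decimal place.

A₁ = Σ Sᵢαᵢ = 366.7×0.08 + 9.8×0.29 + 270×0.02 + 270×0.01 + 19.5×0.24 = 44.958 sabins.
Target A₂ = 0.161·1620/1.84 = 141.750 sabins (V = 1620 m³).
ΔA = A₂ − A₁ = 141.750 − 44.958 = 96.8 sabins.

96.8 sabins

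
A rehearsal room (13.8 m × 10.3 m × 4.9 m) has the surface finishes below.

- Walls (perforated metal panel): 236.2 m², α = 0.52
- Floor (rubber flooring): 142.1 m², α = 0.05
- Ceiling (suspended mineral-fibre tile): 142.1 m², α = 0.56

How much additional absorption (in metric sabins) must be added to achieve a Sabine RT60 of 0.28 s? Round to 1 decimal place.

A₁ = Σ Sᵢαᵢ = 236.2·0.52 + 142.1·0.05 + 142.1·0.56 = 209.505 sabins.
For T = 0.28 s, need A₂ = 0.161·V/T = 0.161·696.486/0.28 = 400.479 sabins.
Additional absorption ΔA = 400.479 − 209.505 = 191.0 sabins.

191.0 sabins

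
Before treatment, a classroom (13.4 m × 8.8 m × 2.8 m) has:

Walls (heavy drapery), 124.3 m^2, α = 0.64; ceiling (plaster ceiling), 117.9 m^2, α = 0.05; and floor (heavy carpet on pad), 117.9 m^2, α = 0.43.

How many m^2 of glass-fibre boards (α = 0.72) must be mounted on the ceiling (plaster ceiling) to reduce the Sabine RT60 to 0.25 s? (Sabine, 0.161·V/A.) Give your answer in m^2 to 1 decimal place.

Summing Sᵢαᵢ: 79.552 + 5.895 + 50.697 → A₁ = 136.144 sabins.
Required A₂ = 0.161·330.176/0.25 = 212.633 sabins.
Absorption to add: 212.633 − 136.144 = 76.489 sabins.
Each m^2 of panel replacing the ceiling (plaster ceiling) adds (0.72 − 0.05) = 0.67 sabins.
Panel area = 76.489 / 0.67 = 114.2 m^2.

114.2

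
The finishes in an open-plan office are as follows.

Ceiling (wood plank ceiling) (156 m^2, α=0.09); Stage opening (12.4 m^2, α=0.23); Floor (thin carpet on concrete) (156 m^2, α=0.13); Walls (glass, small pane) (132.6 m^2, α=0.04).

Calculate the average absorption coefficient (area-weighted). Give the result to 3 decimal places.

0.093

Total surface area S = 457.0 m^2.
A = 156*0.09 + 12.4*0.23 + 156*0.13 + 132.6*0.04 = 42.476 sabins.
ᾱ = A/S = 0.093.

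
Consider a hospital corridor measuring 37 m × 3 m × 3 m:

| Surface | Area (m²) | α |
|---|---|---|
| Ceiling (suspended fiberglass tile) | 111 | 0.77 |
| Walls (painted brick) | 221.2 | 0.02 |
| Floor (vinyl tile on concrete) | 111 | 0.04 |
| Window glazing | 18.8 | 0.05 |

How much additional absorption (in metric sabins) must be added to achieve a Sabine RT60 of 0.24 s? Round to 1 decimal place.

Summing Sᵢαᵢ: 85.470 + 4.424 + 4.440 + 0.940 → A₁ = 95.274 sabins.
Target A₂ = 0.161·333/0.24 = 223.388 sabins (V = 333 m³).
Additional absorption ΔA = 223.388 − 95.274 = 128.1 sabins.

128.1 sabins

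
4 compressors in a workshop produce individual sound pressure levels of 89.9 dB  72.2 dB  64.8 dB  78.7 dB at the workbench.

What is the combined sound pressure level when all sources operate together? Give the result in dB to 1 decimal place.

Σ 10^(Lᵢ/10) = 1.071e+09.
L_total = 10·log₁₀(1.071e+09) = 90.3 dB.

90.3 dB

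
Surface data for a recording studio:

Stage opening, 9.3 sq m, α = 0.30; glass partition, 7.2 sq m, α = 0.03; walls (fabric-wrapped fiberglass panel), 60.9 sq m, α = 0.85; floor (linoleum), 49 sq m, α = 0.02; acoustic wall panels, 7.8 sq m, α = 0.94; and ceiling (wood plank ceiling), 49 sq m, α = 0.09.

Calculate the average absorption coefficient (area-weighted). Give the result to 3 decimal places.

0.368

Total surface area S = 183.2 sq m.
Weighted sum Σ Sα = 67.493.
ᾱ = A/S = 0.368.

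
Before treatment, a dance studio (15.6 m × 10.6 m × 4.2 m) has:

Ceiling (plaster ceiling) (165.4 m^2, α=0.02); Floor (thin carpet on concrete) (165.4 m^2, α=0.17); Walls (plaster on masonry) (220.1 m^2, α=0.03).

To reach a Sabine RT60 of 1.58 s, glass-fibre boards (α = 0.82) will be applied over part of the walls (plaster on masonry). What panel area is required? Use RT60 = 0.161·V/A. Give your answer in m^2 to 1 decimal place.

A₁ = Σ Sᵢαᵢ = 165.4·0.02 + 165.4·0.17 + 220.1·0.03 = 38.029 sabins.
V = 694.512 m³. Target absorption A₂ = 0.161 × 694.512 / 1.58 = 70.770 sabins.
ΔA needed = 70.770 − 38.029 = 32.741 sabins.
Each m^2 of panel replacing the walls (plaster on masonry) adds (0.82 − 0.03) = 0.79 sabins.
Area = ΔA/Δα = 32.741/0.79 = 41.4 m^2.

41.4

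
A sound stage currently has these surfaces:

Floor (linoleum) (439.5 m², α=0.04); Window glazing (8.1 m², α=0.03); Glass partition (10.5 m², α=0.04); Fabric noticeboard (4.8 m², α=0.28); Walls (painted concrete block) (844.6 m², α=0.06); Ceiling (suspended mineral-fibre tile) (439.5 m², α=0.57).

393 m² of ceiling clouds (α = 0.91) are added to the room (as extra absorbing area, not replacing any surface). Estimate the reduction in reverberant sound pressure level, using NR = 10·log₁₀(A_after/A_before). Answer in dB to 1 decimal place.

Equivalent absorption area: A_before = 439.5×0.04 + 8.1×0.03 + 10.5×0.04 + 4.8×0.28 + 844.6×0.06 + 439.5×0.57 = 320.778 m².
Treatment contributes 393·0.91 = 357.630 sabins.
A_after = 320.778 + 357.630 = 678.408 sabins.
Reduction = 10 log₁₀(A_after/A_before) = 10 log₁₀(2.1149) = 3.3 dB.

3.3 dB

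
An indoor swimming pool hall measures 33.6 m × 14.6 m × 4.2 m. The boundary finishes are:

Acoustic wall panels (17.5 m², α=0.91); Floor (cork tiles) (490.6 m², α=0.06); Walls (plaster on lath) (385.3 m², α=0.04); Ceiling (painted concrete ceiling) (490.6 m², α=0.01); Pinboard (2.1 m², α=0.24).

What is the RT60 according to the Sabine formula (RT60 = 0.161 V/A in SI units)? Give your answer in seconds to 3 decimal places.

5.012 s

Equivalent absorption area: A = 17.5*0.91 + 490.6*0.06 + 385.3*0.04 + 490.6*0.01 + 2.1*0.24 = 66.183 m².
V = 33.6·14.6·4.2 = 2060.352 m³.
Sabine: RT60 = 0.161 × 2060.352 / 66.183 = 5.012 s.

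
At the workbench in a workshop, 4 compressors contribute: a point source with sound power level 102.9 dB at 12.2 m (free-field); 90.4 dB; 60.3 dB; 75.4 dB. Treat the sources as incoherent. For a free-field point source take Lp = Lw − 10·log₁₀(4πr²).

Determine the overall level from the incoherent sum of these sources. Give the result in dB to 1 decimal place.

90.6 dB

Source at 12.2 m: Lp = 102.9 − 10·log₁₀(4π·12.2²) = 102.9 − 10·log₁₀(1870.379) = 70.2 dB.
Sum in the linear (power) domain: Σ 10^(Lᵢ/10) = 10^(70.2/10) + 10^(90.4/10) + 10^(60.3/10) + 10^(75.4/10) = 1.143e+09.
Back to dB: 10·log₁₀ Σ = 90.6 dB.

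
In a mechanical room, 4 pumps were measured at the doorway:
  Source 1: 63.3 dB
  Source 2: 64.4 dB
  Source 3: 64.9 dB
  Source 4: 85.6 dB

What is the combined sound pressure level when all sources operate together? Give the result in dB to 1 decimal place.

85.7 dB

Converting to relative power and adding: 10^(63.3/10) + 10^(64.4/10) + 10^(64.9/10) + 10^(85.6/10) = 3.711e+08.
L_total = 10·log₁₀(3.711e+08) = 85.7 dB.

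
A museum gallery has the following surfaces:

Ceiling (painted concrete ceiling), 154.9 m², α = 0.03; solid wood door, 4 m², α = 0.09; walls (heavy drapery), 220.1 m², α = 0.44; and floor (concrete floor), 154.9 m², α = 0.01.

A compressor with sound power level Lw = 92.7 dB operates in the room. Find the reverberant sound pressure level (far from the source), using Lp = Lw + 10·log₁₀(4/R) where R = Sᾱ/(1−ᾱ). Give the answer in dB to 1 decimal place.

Σ(Sᵢαᵢ) = 154.9×0.03 + 4×0.09 + 220.1×0.44 + 154.9×0.01 = 103.400; total area S = 533.9 m².
ᾱ = 0.1937, so room constant R = A/(1−ᾱ) = 128.240 m².
Lp = Lw + 10 log₁₀(4/R) = 92.7 -15.06 = 77.6 dB.

77.6 dB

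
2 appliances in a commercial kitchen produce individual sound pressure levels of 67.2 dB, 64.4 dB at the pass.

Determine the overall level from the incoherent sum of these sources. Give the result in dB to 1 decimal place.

69.0 dB

Sum in the linear (power) domain: Σ 10^(Lᵢ/10) = 10^(67.2/10) + 10^(64.4/10) = 8.002e+06.
Back to dB: 10·log₁₀ Σ = 69.0 dB.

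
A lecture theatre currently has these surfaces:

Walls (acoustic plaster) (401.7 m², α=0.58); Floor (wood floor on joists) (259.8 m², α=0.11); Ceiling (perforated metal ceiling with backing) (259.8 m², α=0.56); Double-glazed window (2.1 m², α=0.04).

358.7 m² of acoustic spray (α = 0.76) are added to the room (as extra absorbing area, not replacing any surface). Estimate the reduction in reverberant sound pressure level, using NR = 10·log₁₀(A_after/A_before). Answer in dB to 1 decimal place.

Equivalent absorption area: A_before = 401.7*0.58 + 259.8*0.11 + 259.8*0.56 + 2.1*0.04 = 407.136 m².
Added absorption = 358.7 × 0.76 = 272.612 sabins.
A_after = 407.136 + 272.612 = 679.748 sabins.
Reduction = 10 log₁₀(A_after/A_before) = 10 log₁₀(1.6696) = 2.2 dB.

2.2 dB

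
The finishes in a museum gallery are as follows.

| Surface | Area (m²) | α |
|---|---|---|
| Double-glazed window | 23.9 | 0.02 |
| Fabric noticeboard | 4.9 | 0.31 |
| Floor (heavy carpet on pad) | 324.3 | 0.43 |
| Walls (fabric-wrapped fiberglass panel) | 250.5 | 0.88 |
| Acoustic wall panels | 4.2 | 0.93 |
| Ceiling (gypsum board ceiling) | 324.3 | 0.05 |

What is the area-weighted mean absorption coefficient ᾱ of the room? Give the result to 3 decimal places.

0.410

S = Σ Sᵢ = 23.9 + 4.9 + 324.3 + 250.5 + 4.2 + 324.3 = 932.1 m².
A = 23.9×0.02 + 4.9×0.31 + 324.3×0.43 + 250.5×0.88 + 4.2×0.93 + 324.3×0.05 = 382.007 sabins.
ᾱ = A/S = 0.410.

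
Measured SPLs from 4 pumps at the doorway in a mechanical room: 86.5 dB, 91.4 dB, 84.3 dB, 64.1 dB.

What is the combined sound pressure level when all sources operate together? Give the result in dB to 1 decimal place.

93.2 dB

Σ 10^(Lᵢ/10) = 2.099e+09.
Back to dB: 10·log₁₀ Σ = 93.2 dB.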